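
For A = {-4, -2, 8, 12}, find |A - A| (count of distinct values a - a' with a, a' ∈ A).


A - A = {a - a' : a, a' ∈ A}; |A| = 4.
Bounds: 2|A|-1 ≤ |A - A| ≤ |A|² - |A| + 1, i.e. 7 ≤ |A - A| ≤ 13.
Note: 0 ∈ A - A always (from a - a). The set is symmetric: if d ∈ A - A then -d ∈ A - A.
Enumerate nonzero differences d = a - a' with a > a' (then include -d):
Positive differences: {2, 4, 10, 12, 14, 16}
Full difference set: {0} ∪ (positive diffs) ∪ (negative diffs).
|A - A| = 1 + 2·6 = 13 (matches direct enumeration: 13).

|A - A| = 13


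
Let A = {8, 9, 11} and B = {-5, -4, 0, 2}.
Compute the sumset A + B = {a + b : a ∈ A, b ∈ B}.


A + B = {a + b : a ∈ A, b ∈ B}.
Enumerate all |A|·|B| = 3·4 = 12 pairs (a, b) and collect distinct sums.
a = 8: 8+-5=3, 8+-4=4, 8+0=8, 8+2=10
a = 9: 9+-5=4, 9+-4=5, 9+0=9, 9+2=11
a = 11: 11+-5=6, 11+-4=7, 11+0=11, 11+2=13
Collecting distinct sums: A + B = {3, 4, 5, 6, 7, 8, 9, 10, 11, 13}
|A + B| = 10

A + B = {3, 4, 5, 6, 7, 8, 9, 10, 11, 13}


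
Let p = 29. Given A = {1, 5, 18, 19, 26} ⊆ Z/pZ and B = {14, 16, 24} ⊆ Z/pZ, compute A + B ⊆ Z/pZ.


Work in Z/29Z: reduce every sum a + b modulo 29.
Enumerate all 15 pairs:
a = 1: 1+14=15, 1+16=17, 1+24=25
a = 5: 5+14=19, 5+16=21, 5+24=0
a = 18: 18+14=3, 18+16=5, 18+24=13
a = 19: 19+14=4, 19+16=6, 19+24=14
a = 26: 26+14=11, 26+16=13, 26+24=21
Distinct residues collected: {0, 3, 4, 5, 6, 11, 13, 14, 15, 17, 19, 21, 25}
|A + B| = 13 (out of 29 total residues).

A + B = {0, 3, 4, 5, 6, 11, 13, 14, 15, 17, 19, 21, 25}


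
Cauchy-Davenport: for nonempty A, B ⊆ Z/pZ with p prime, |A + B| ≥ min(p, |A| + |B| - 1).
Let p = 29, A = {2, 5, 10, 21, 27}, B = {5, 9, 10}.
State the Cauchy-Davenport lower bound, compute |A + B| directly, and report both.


Cauchy-Davenport: |A + B| ≥ min(p, |A| + |B| - 1) for A, B nonempty in Z/pZ.
|A| = 5, |B| = 3, p = 29.
CD lower bound = min(29, 5 + 3 - 1) = min(29, 7) = 7.
Compute A + B mod 29 directly:
a = 2: 2+5=7, 2+9=11, 2+10=12
a = 5: 5+5=10, 5+9=14, 5+10=15
a = 10: 10+5=15, 10+9=19, 10+10=20
a = 21: 21+5=26, 21+9=1, 21+10=2
a = 27: 27+5=3, 27+9=7, 27+10=8
A + B = {1, 2, 3, 7, 8, 10, 11, 12, 14, 15, 19, 20, 26}, so |A + B| = 13.
Verify: 13 ≥ 7? Yes ✓.

CD lower bound = 7, actual |A + B| = 13.


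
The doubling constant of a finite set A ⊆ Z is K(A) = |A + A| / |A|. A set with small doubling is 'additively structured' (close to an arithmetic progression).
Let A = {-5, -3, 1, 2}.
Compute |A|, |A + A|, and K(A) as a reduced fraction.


|A| = 4.
Compute A + A by enumerating all 16 pairs.
A + A = {-10, -8, -6, -4, -3, -2, -1, 2, 3, 4}, so |A + A| = 10.
K = |A + A| / |A| = 10/4 = 5/2 ≈ 2.5000.
Reference: AP of size 4 gives K = 7/4 ≈ 1.7500; a fully generic set of size 4 gives K ≈ 2.5000.

|A| = 4, |A + A| = 10, K = 10/4 = 5/2.


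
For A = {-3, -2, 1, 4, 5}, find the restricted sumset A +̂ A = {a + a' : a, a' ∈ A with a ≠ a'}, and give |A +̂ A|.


Restricted sumset: A +̂ A = {a + a' : a ∈ A, a' ∈ A, a ≠ a'}.
Equivalently, take A + A and drop any sum 2a that is achievable ONLY as a + a for a ∈ A (i.e. sums representable only with equal summands).
Enumerate pairs (a, a') with a < a' (symmetric, so each unordered pair gives one sum; this covers all a ≠ a'):
  -3 + -2 = -5
  -3 + 1 = -2
  -3 + 4 = 1
  -3 + 5 = 2
  -2 + 1 = -1
  -2 + 4 = 2
  -2 + 5 = 3
  1 + 4 = 5
  1 + 5 = 6
  4 + 5 = 9
Collected distinct sums: {-5, -2, -1, 1, 2, 3, 5, 6, 9}
|A +̂ A| = 9
(Reference bound: |A +̂ A| ≥ 2|A| - 3 for |A| ≥ 2, with |A| = 5 giving ≥ 7.)

|A +̂ A| = 9


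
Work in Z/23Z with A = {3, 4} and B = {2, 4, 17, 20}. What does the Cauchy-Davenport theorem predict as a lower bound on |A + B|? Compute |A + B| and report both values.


Cauchy-Davenport: |A + B| ≥ min(p, |A| + |B| - 1) for A, B nonempty in Z/pZ.
|A| = 2, |B| = 4, p = 23.
CD lower bound = min(23, 2 + 4 - 1) = min(23, 5) = 5.
Compute A + B mod 23 directly:
a = 3: 3+2=5, 3+4=7, 3+17=20, 3+20=0
a = 4: 4+2=6, 4+4=8, 4+17=21, 4+20=1
A + B = {0, 1, 5, 6, 7, 8, 20, 21}, so |A + B| = 8.
Verify: 8 ≥ 5? Yes ✓.

CD lower bound = 5, actual |A + B| = 8.


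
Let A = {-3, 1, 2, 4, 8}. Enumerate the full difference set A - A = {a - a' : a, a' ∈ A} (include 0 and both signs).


A - A = {a - a' : a, a' ∈ A}.
Compute a - a' for each ordered pair (a, a'):
a = -3: -3--3=0, -3-1=-4, -3-2=-5, -3-4=-7, -3-8=-11
a = 1: 1--3=4, 1-1=0, 1-2=-1, 1-4=-3, 1-8=-7
a = 2: 2--3=5, 2-1=1, 2-2=0, 2-4=-2, 2-8=-6
a = 4: 4--3=7, 4-1=3, 4-2=2, 4-4=0, 4-8=-4
a = 8: 8--3=11, 8-1=7, 8-2=6, 8-4=4, 8-8=0
Collecting distinct values (and noting 0 appears from a-a):
A - A = {-11, -7, -6, -5, -4, -3, -2, -1, 0, 1, 2, 3, 4, 5, 6, 7, 11}
|A - A| = 17

A - A = {-11, -7, -6, -5, -4, -3, -2, -1, 0, 1, 2, 3, 4, 5, 6, 7, 11}


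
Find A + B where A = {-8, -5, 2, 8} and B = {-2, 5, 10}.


A + B = {a + b : a ∈ A, b ∈ B}.
Enumerate all |A|·|B| = 4·3 = 12 pairs (a, b) and collect distinct sums.
a = -8: -8+-2=-10, -8+5=-3, -8+10=2
a = -5: -5+-2=-7, -5+5=0, -5+10=5
a = 2: 2+-2=0, 2+5=7, 2+10=12
a = 8: 8+-2=6, 8+5=13, 8+10=18
Collecting distinct sums: A + B = {-10, -7, -3, 0, 2, 5, 6, 7, 12, 13, 18}
|A + B| = 11

A + B = {-10, -7, -3, 0, 2, 5, 6, 7, 12, 13, 18}


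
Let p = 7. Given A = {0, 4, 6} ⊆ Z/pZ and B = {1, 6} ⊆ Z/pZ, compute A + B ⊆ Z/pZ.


Work in Z/7Z: reduce every sum a + b modulo 7.
Enumerate all 6 pairs:
a = 0: 0+1=1, 0+6=6
a = 4: 4+1=5, 4+6=3
a = 6: 6+1=0, 6+6=5
Distinct residues collected: {0, 1, 3, 5, 6}
|A + B| = 5 (out of 7 total residues).

A + B = {0, 1, 3, 5, 6}


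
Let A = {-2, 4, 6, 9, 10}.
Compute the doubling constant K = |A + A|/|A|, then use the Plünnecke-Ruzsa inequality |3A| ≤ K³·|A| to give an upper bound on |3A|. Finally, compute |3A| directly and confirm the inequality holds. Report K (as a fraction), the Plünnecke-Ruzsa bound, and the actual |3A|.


|A| = 5.
Step 1: Compute A + A by enumerating all 25 pairs.
A + A = {-4, 2, 4, 7, 8, 10, 12, 13, 14, 15, 16, 18, 19, 20}, so |A + A| = 14.
Step 2: Doubling constant K = |A + A|/|A| = 14/5 = 14/5 ≈ 2.8000.
Step 3: Plünnecke-Ruzsa gives |3A| ≤ K³·|A| = (2.8000)³ · 5 ≈ 109.7600.
Step 4: Compute 3A = A + A + A directly by enumerating all triples (a,b,c) ∈ A³; |3A| = 26.
Step 5: Check 26 ≤ 109.7600? Yes ✓.

K = 14/5, Plünnecke-Ruzsa bound K³|A| ≈ 109.7600, |3A| = 26, inequality holds.


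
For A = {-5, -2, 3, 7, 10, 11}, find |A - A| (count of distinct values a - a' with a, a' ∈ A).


A - A = {a - a' : a, a' ∈ A}; |A| = 6.
Bounds: 2|A|-1 ≤ |A - A| ≤ |A|² - |A| + 1, i.e. 11 ≤ |A - A| ≤ 31.
Note: 0 ∈ A - A always (from a - a). The set is symmetric: if d ∈ A - A then -d ∈ A - A.
Enumerate nonzero differences d = a - a' with a > a' (then include -d):
Positive differences: {1, 3, 4, 5, 7, 8, 9, 12, 13, 15, 16}
Full difference set: {0} ∪ (positive diffs) ∪ (negative diffs).
|A - A| = 1 + 2·11 = 23 (matches direct enumeration: 23).

|A - A| = 23


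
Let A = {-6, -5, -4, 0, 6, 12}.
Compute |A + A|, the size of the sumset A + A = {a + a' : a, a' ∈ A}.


A + A = {a + a' : a, a' ∈ A}; |A| = 6.
General bounds: 2|A| - 1 ≤ |A + A| ≤ |A|(|A|+1)/2, i.e. 11 ≤ |A + A| ≤ 21.
Lower bound 2|A|-1 is attained iff A is an arithmetic progression.
Enumerate sums a + a' for a ≤ a' (symmetric, so this suffices):
a = -6: -6+-6=-12, -6+-5=-11, -6+-4=-10, -6+0=-6, -6+6=0, -6+12=6
a = -5: -5+-5=-10, -5+-4=-9, -5+0=-5, -5+6=1, -5+12=7
a = -4: -4+-4=-8, -4+0=-4, -4+6=2, -4+12=8
a = 0: 0+0=0, 0+6=6, 0+12=12
a = 6: 6+6=12, 6+12=18
a = 12: 12+12=24
Distinct sums: {-12, -11, -10, -9, -8, -6, -5, -4, 0, 1, 2, 6, 7, 8, 12, 18, 24}
|A + A| = 17

|A + A| = 17


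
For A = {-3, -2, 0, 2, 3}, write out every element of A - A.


A - A = {a - a' : a, a' ∈ A}.
Compute a - a' for each ordered pair (a, a'):
a = -3: -3--3=0, -3--2=-1, -3-0=-3, -3-2=-5, -3-3=-6
a = -2: -2--3=1, -2--2=0, -2-0=-2, -2-2=-4, -2-3=-5
a = 0: 0--3=3, 0--2=2, 0-0=0, 0-2=-2, 0-3=-3
a = 2: 2--3=5, 2--2=4, 2-0=2, 2-2=0, 2-3=-1
a = 3: 3--3=6, 3--2=5, 3-0=3, 3-2=1, 3-3=0
Collecting distinct values (and noting 0 appears from a-a):
A - A = {-6, -5, -4, -3, -2, -1, 0, 1, 2, 3, 4, 5, 6}
|A - A| = 13

A - A = {-6, -5, -4, -3, -2, -1, 0, 1, 2, 3, 4, 5, 6}


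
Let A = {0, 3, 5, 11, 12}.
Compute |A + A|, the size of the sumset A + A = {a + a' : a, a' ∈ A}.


A + A = {a + a' : a, a' ∈ A}; |A| = 5.
General bounds: 2|A| - 1 ≤ |A + A| ≤ |A|(|A|+1)/2, i.e. 9 ≤ |A + A| ≤ 15.
Lower bound 2|A|-1 is attained iff A is an arithmetic progression.
Enumerate sums a + a' for a ≤ a' (symmetric, so this suffices):
a = 0: 0+0=0, 0+3=3, 0+5=5, 0+11=11, 0+12=12
a = 3: 3+3=6, 3+5=8, 3+11=14, 3+12=15
a = 5: 5+5=10, 5+11=16, 5+12=17
a = 11: 11+11=22, 11+12=23
a = 12: 12+12=24
Distinct sums: {0, 3, 5, 6, 8, 10, 11, 12, 14, 15, 16, 17, 22, 23, 24}
|A + A| = 15

|A + A| = 15


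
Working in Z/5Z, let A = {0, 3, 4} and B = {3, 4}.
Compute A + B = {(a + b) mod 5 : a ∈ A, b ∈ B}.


Work in Z/5Z: reduce every sum a + b modulo 5.
Enumerate all 6 pairs:
a = 0: 0+3=3, 0+4=4
a = 3: 3+3=1, 3+4=2
a = 4: 4+3=2, 4+4=3
Distinct residues collected: {1, 2, 3, 4}
|A + B| = 4 (out of 5 total residues).

A + B = {1, 2, 3, 4}


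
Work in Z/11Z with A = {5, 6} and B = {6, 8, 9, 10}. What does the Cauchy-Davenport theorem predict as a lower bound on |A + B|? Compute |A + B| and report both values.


Cauchy-Davenport: |A + B| ≥ min(p, |A| + |B| - 1) for A, B nonempty in Z/pZ.
|A| = 2, |B| = 4, p = 11.
CD lower bound = min(11, 2 + 4 - 1) = min(11, 5) = 5.
Compute A + B mod 11 directly:
a = 5: 5+6=0, 5+8=2, 5+9=3, 5+10=4
a = 6: 6+6=1, 6+8=3, 6+9=4, 6+10=5
A + B = {0, 1, 2, 3, 4, 5}, so |A + B| = 6.
Verify: 6 ≥ 5? Yes ✓.

CD lower bound = 5, actual |A + B| = 6.


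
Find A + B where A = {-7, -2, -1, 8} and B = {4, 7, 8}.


A + B = {a + b : a ∈ A, b ∈ B}.
Enumerate all |A|·|B| = 4·3 = 12 pairs (a, b) and collect distinct sums.
a = -7: -7+4=-3, -7+7=0, -7+8=1
a = -2: -2+4=2, -2+7=5, -2+8=6
a = -1: -1+4=3, -1+7=6, -1+8=7
a = 8: 8+4=12, 8+7=15, 8+8=16
Collecting distinct sums: A + B = {-3, 0, 1, 2, 3, 5, 6, 7, 12, 15, 16}
|A + B| = 11

A + B = {-3, 0, 1, 2, 3, 5, 6, 7, 12, 15, 16}


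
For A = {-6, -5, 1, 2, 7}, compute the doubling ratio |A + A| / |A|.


|A| = 5.
Compute A + A by enumerating all 25 pairs.
A + A = {-12, -11, -10, -5, -4, -3, 1, 2, 3, 4, 8, 9, 14}, so |A + A| = 13.
K = |A + A| / |A| = 13/5 (already in lowest terms) ≈ 2.6000.
Reference: AP of size 5 gives K = 9/5 ≈ 1.8000; a fully generic set of size 5 gives K ≈ 3.0000.

|A| = 5, |A + A| = 13, K = 13/5.


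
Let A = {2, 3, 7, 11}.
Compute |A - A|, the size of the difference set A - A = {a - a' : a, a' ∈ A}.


A - A = {a - a' : a, a' ∈ A}; |A| = 4.
Bounds: 2|A|-1 ≤ |A - A| ≤ |A|² - |A| + 1, i.e. 7 ≤ |A - A| ≤ 13.
Note: 0 ∈ A - A always (from a - a). The set is symmetric: if d ∈ A - A then -d ∈ A - A.
Enumerate nonzero differences d = a - a' with a > a' (then include -d):
Positive differences: {1, 4, 5, 8, 9}
Full difference set: {0} ∪ (positive diffs) ∪ (negative diffs).
|A - A| = 1 + 2·5 = 11 (matches direct enumeration: 11).

|A - A| = 11


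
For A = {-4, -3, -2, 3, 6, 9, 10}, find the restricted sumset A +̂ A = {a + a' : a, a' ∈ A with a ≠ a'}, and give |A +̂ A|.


Restricted sumset: A +̂ A = {a + a' : a ∈ A, a' ∈ A, a ≠ a'}.
Equivalently, take A + A and drop any sum 2a that is achievable ONLY as a + a for a ∈ A (i.e. sums representable only with equal summands).
Enumerate pairs (a, a') with a < a' (symmetric, so each unordered pair gives one sum; this covers all a ≠ a'):
  -4 + -3 = -7
  -4 + -2 = -6
  -4 + 3 = -1
  -4 + 6 = 2
  -4 + 9 = 5
  -4 + 10 = 6
  -3 + -2 = -5
  -3 + 3 = 0
  -3 + 6 = 3
  -3 + 9 = 6
  -3 + 10 = 7
  -2 + 3 = 1
  -2 + 6 = 4
  -2 + 9 = 7
  -2 + 10 = 8
  3 + 6 = 9
  3 + 9 = 12
  3 + 10 = 13
  6 + 9 = 15
  6 + 10 = 16
  9 + 10 = 19
Collected distinct sums: {-7, -6, -5, -1, 0, 1, 2, 3, 4, 5, 6, 7, 8, 9, 12, 13, 15, 16, 19}
|A +̂ A| = 19
(Reference bound: |A +̂ A| ≥ 2|A| - 3 for |A| ≥ 2, with |A| = 7 giving ≥ 11.)

|A +̂ A| = 19


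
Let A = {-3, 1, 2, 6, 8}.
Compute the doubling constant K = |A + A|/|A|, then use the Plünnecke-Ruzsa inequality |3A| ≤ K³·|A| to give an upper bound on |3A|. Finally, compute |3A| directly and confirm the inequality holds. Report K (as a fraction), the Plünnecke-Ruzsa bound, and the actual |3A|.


|A| = 5.
Step 1: Compute A + A by enumerating all 25 pairs.
A + A = {-6, -2, -1, 2, 3, 4, 5, 7, 8, 9, 10, 12, 14, 16}, so |A + A| = 14.
Step 2: Doubling constant K = |A + A|/|A| = 14/5 = 14/5 ≈ 2.8000.
Step 3: Plünnecke-Ruzsa gives |3A| ≤ K³·|A| = (2.8000)³ · 5 ≈ 109.7600.
Step 4: Compute 3A = A + A + A directly by enumerating all triples (a,b,c) ∈ A³; |3A| = 26.
Step 5: Check 26 ≤ 109.7600? Yes ✓.

K = 14/5, Plünnecke-Ruzsa bound K³|A| ≈ 109.7600, |3A| = 26, inequality holds.


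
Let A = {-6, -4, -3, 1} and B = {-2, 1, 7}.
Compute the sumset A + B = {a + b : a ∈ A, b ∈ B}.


A + B = {a + b : a ∈ A, b ∈ B}.
Enumerate all |A|·|B| = 4·3 = 12 pairs (a, b) and collect distinct sums.
a = -6: -6+-2=-8, -6+1=-5, -6+7=1
a = -4: -4+-2=-6, -4+1=-3, -4+7=3
a = -3: -3+-2=-5, -3+1=-2, -3+7=4
a = 1: 1+-2=-1, 1+1=2, 1+7=8
Collecting distinct sums: A + B = {-8, -6, -5, -3, -2, -1, 1, 2, 3, 4, 8}
|A + B| = 11

A + B = {-8, -6, -5, -3, -2, -1, 1, 2, 3, 4, 8}


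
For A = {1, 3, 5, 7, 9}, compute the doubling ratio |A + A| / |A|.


|A| = 5.
Compute A + A by enumerating all 25 pairs.
A + A = {2, 4, 6, 8, 10, 12, 14, 16, 18}, so |A + A| = 9.
K = |A + A| / |A| = 9/5 (already in lowest terms) ≈ 1.8000.
Reference: AP of size 5 gives K = 9/5 ≈ 1.8000; a fully generic set of size 5 gives K ≈ 3.0000.

|A| = 5, |A + A| = 9, K = 9/5.


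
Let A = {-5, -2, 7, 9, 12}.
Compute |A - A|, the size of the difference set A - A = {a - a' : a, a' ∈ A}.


A - A = {a - a' : a, a' ∈ A}; |A| = 5.
Bounds: 2|A|-1 ≤ |A - A| ≤ |A|² - |A| + 1, i.e. 9 ≤ |A - A| ≤ 21.
Note: 0 ∈ A - A always (from a - a). The set is symmetric: if d ∈ A - A then -d ∈ A - A.
Enumerate nonzero differences d = a - a' with a > a' (then include -d):
Positive differences: {2, 3, 5, 9, 11, 12, 14, 17}
Full difference set: {0} ∪ (positive diffs) ∪ (negative diffs).
|A - A| = 1 + 2·8 = 17 (matches direct enumeration: 17).

|A - A| = 17


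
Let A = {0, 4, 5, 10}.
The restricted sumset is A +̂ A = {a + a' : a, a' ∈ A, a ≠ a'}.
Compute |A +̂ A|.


Restricted sumset: A +̂ A = {a + a' : a ∈ A, a' ∈ A, a ≠ a'}.
Equivalently, take A + A and drop any sum 2a that is achievable ONLY as a + a for a ∈ A (i.e. sums representable only with equal summands).
Enumerate pairs (a, a') with a < a' (symmetric, so each unordered pair gives one sum; this covers all a ≠ a'):
  0 + 4 = 4
  0 + 5 = 5
  0 + 10 = 10
  4 + 5 = 9
  4 + 10 = 14
  5 + 10 = 15
Collected distinct sums: {4, 5, 9, 10, 14, 15}
|A +̂ A| = 6
(Reference bound: |A +̂ A| ≥ 2|A| - 3 for |A| ≥ 2, with |A| = 4 giving ≥ 5.)

|A +̂ A| = 6


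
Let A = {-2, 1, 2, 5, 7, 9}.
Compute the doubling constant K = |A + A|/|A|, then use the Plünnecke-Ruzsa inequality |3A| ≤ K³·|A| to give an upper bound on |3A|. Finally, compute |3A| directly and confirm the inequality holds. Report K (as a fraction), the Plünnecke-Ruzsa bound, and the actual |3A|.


|A| = 6.
Step 1: Compute A + A by enumerating all 36 pairs.
A + A = {-4, -1, 0, 2, 3, 4, 5, 6, 7, 8, 9, 10, 11, 12, 14, 16, 18}, so |A + A| = 17.
Step 2: Doubling constant K = |A + A|/|A| = 17/6 = 17/6 ≈ 2.8333.
Step 3: Plünnecke-Ruzsa gives |3A| ≤ K³·|A| = (2.8333)³ · 6 ≈ 136.4722.
Step 4: Compute 3A = A + A + A directly by enumerating all triples (a,b,c) ∈ A³; |3A| = 28.
Step 5: Check 28 ≤ 136.4722? Yes ✓.

K = 17/6, Plünnecke-Ruzsa bound K³|A| ≈ 136.4722, |3A| = 28, inequality holds.


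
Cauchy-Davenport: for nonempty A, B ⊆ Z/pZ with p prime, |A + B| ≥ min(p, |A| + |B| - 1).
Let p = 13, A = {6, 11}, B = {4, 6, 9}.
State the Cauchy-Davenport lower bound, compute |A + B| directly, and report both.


Cauchy-Davenport: |A + B| ≥ min(p, |A| + |B| - 1) for A, B nonempty in Z/pZ.
|A| = 2, |B| = 3, p = 13.
CD lower bound = min(13, 2 + 3 - 1) = min(13, 4) = 4.
Compute A + B mod 13 directly:
a = 6: 6+4=10, 6+6=12, 6+9=2
a = 11: 11+4=2, 11+6=4, 11+9=7
A + B = {2, 4, 7, 10, 12}, so |A + B| = 5.
Verify: 5 ≥ 4? Yes ✓.

CD lower bound = 4, actual |A + B| = 5.


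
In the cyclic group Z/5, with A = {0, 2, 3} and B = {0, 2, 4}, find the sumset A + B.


Work in Z/5Z: reduce every sum a + b modulo 5.
Enumerate all 9 pairs:
a = 0: 0+0=0, 0+2=2, 0+4=4
a = 2: 2+0=2, 2+2=4, 2+4=1
a = 3: 3+0=3, 3+2=0, 3+4=2
Distinct residues collected: {0, 1, 2, 3, 4}
|A + B| = 5 (out of 5 total residues).

A + B = {0, 1, 2, 3, 4}


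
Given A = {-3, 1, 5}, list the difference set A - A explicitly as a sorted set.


A - A = {a - a' : a, a' ∈ A}.
Compute a - a' for each ordered pair (a, a'):
a = -3: -3--3=0, -3-1=-4, -3-5=-8
a = 1: 1--3=4, 1-1=0, 1-5=-4
a = 5: 5--3=8, 5-1=4, 5-5=0
Collecting distinct values (and noting 0 appears from a-a):
A - A = {-8, -4, 0, 4, 8}
|A - A| = 5

A - A = {-8, -4, 0, 4, 8}


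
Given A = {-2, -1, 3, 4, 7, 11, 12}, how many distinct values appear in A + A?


A + A = {a + a' : a, a' ∈ A}; |A| = 7.
General bounds: 2|A| - 1 ≤ |A + A| ≤ |A|(|A|+1)/2, i.e. 13 ≤ |A + A| ≤ 28.
Lower bound 2|A|-1 is attained iff A is an arithmetic progression.
Enumerate sums a + a' for a ≤ a' (symmetric, so this suffices):
a = -2: -2+-2=-4, -2+-1=-3, -2+3=1, -2+4=2, -2+7=5, -2+11=9, -2+12=10
a = -1: -1+-1=-2, -1+3=2, -1+4=3, -1+7=6, -1+11=10, -1+12=11
a = 3: 3+3=6, 3+4=7, 3+7=10, 3+11=14, 3+12=15
a = 4: 4+4=8, 4+7=11, 4+11=15, 4+12=16
a = 7: 7+7=14, 7+11=18, 7+12=19
a = 11: 11+11=22, 11+12=23
a = 12: 12+12=24
Distinct sums: {-4, -3, -2, 1, 2, 3, 5, 6, 7, 8, 9, 10, 11, 14, 15, 16, 18, 19, 22, 23, 24}
|A + A| = 21

|A + A| = 21


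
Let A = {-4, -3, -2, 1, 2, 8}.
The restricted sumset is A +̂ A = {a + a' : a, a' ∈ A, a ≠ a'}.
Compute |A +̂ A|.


Restricted sumset: A +̂ A = {a + a' : a ∈ A, a' ∈ A, a ≠ a'}.
Equivalently, take A + A and drop any sum 2a that is achievable ONLY as a + a for a ∈ A (i.e. sums representable only with equal summands).
Enumerate pairs (a, a') with a < a' (symmetric, so each unordered pair gives one sum; this covers all a ≠ a'):
  -4 + -3 = -7
  -4 + -2 = -6
  -4 + 1 = -3
  -4 + 2 = -2
  -4 + 8 = 4
  -3 + -2 = -5
  -3 + 1 = -2
  -3 + 2 = -1
  -3 + 8 = 5
  -2 + 1 = -1
  -2 + 2 = 0
  -2 + 8 = 6
  1 + 2 = 3
  1 + 8 = 9
  2 + 8 = 10
Collected distinct sums: {-7, -6, -5, -3, -2, -1, 0, 3, 4, 5, 6, 9, 10}
|A +̂ A| = 13
(Reference bound: |A +̂ A| ≥ 2|A| - 3 for |A| ≥ 2, with |A| = 6 giving ≥ 9.)

|A +̂ A| = 13


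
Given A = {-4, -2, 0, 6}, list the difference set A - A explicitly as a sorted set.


A - A = {a - a' : a, a' ∈ A}.
Compute a - a' for each ordered pair (a, a'):
a = -4: -4--4=0, -4--2=-2, -4-0=-4, -4-6=-10
a = -2: -2--4=2, -2--2=0, -2-0=-2, -2-6=-8
a = 0: 0--4=4, 0--2=2, 0-0=0, 0-6=-6
a = 6: 6--4=10, 6--2=8, 6-0=6, 6-6=0
Collecting distinct values (and noting 0 appears from a-a):
A - A = {-10, -8, -6, -4, -2, 0, 2, 4, 6, 8, 10}
|A - A| = 11

A - A = {-10, -8, -6, -4, -2, 0, 2, 4, 6, 8, 10}


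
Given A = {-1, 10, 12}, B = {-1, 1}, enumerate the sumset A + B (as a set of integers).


A + B = {a + b : a ∈ A, b ∈ B}.
Enumerate all |A|·|B| = 3·2 = 6 pairs (a, b) and collect distinct sums.
a = -1: -1+-1=-2, -1+1=0
a = 10: 10+-1=9, 10+1=11
a = 12: 12+-1=11, 12+1=13
Collecting distinct sums: A + B = {-2, 0, 9, 11, 13}
|A + B| = 5

A + B = {-2, 0, 9, 11, 13}


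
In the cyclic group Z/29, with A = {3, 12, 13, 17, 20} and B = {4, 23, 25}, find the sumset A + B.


Work in Z/29Z: reduce every sum a + b modulo 29.
Enumerate all 15 pairs:
a = 3: 3+4=7, 3+23=26, 3+25=28
a = 12: 12+4=16, 12+23=6, 12+25=8
a = 13: 13+4=17, 13+23=7, 13+25=9
a = 17: 17+4=21, 17+23=11, 17+25=13
a = 20: 20+4=24, 20+23=14, 20+25=16
Distinct residues collected: {6, 7, 8, 9, 11, 13, 14, 16, 17, 21, 24, 26, 28}
|A + B| = 13 (out of 29 total residues).

A + B = {6, 7, 8, 9, 11, 13, 14, 16, 17, 21, 24, 26, 28}


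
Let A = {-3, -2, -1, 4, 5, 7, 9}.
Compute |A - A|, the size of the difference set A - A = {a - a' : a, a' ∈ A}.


A - A = {a - a' : a, a' ∈ A}; |A| = 7.
Bounds: 2|A|-1 ≤ |A - A| ≤ |A|² - |A| + 1, i.e. 13 ≤ |A - A| ≤ 43.
Note: 0 ∈ A - A always (from a - a). The set is symmetric: if d ∈ A - A then -d ∈ A - A.
Enumerate nonzero differences d = a - a' with a > a' (then include -d):
Positive differences: {1, 2, 3, 4, 5, 6, 7, 8, 9, 10, 11, 12}
Full difference set: {0} ∪ (positive diffs) ∪ (negative diffs).
|A - A| = 1 + 2·12 = 25 (matches direct enumeration: 25).

|A - A| = 25


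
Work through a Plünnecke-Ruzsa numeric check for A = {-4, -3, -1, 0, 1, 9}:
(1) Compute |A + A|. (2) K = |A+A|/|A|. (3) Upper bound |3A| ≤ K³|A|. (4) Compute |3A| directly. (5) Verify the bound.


|A| = 6.
Step 1: Compute A + A by enumerating all 36 pairs.
A + A = {-8, -7, -6, -5, -4, -3, -2, -1, 0, 1, 2, 5, 6, 8, 9, 10, 18}, so |A + A| = 17.
Step 2: Doubling constant K = |A + A|/|A| = 17/6 = 17/6 ≈ 2.8333.
Step 3: Plünnecke-Ruzsa gives |3A| ≤ K³·|A| = (2.8333)³ · 6 ≈ 136.4722.
Step 4: Compute 3A = A + A + A directly by enumerating all triples (a,b,c) ∈ A³; |3A| = 30.
Step 5: Check 30 ≤ 136.4722? Yes ✓.

K = 17/6, Plünnecke-Ruzsa bound K³|A| ≈ 136.4722, |3A| = 30, inequality holds.


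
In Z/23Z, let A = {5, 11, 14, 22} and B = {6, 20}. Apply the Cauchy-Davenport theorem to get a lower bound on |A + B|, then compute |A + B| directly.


Cauchy-Davenport: |A + B| ≥ min(p, |A| + |B| - 1) for A, B nonempty in Z/pZ.
|A| = 4, |B| = 2, p = 23.
CD lower bound = min(23, 4 + 2 - 1) = min(23, 5) = 5.
Compute A + B mod 23 directly:
a = 5: 5+6=11, 5+20=2
a = 11: 11+6=17, 11+20=8
a = 14: 14+6=20, 14+20=11
a = 22: 22+6=5, 22+20=19
A + B = {2, 5, 8, 11, 17, 19, 20}, so |A + B| = 7.
Verify: 7 ≥ 5? Yes ✓.

CD lower bound = 5, actual |A + B| = 7.


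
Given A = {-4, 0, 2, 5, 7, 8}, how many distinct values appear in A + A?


A + A = {a + a' : a, a' ∈ A}; |A| = 6.
General bounds: 2|A| - 1 ≤ |A + A| ≤ |A|(|A|+1)/2, i.e. 11 ≤ |A + A| ≤ 21.
Lower bound 2|A|-1 is attained iff A is an arithmetic progression.
Enumerate sums a + a' for a ≤ a' (symmetric, so this suffices):
a = -4: -4+-4=-8, -4+0=-4, -4+2=-2, -4+5=1, -4+7=3, -4+8=4
a = 0: 0+0=0, 0+2=2, 0+5=5, 0+7=7, 0+8=8
a = 2: 2+2=4, 2+5=7, 2+7=9, 2+8=10
a = 5: 5+5=10, 5+7=12, 5+8=13
a = 7: 7+7=14, 7+8=15
a = 8: 8+8=16
Distinct sums: {-8, -4, -2, 0, 1, 2, 3, 4, 5, 7, 8, 9, 10, 12, 13, 14, 15, 16}
|A + A| = 18

|A + A| = 18


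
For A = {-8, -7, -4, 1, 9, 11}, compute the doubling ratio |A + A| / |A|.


|A| = 6.
Compute A + A by enumerating all 36 pairs.
A + A = {-16, -15, -14, -12, -11, -8, -7, -6, -3, 1, 2, 3, 4, 5, 7, 10, 12, 18, 20, 22}, so |A + A| = 20.
K = |A + A| / |A| = 20/6 = 10/3 ≈ 3.3333.
Reference: AP of size 6 gives K = 11/6 ≈ 1.8333; a fully generic set of size 6 gives K ≈ 3.5000.

|A| = 6, |A + A| = 20, K = 20/6 = 10/3.


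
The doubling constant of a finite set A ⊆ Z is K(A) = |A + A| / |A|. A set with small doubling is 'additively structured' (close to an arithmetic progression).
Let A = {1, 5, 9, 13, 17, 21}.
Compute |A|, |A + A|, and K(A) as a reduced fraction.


|A| = 6.
Compute A + A by enumerating all 36 pairs.
A + A = {2, 6, 10, 14, 18, 22, 26, 30, 34, 38, 42}, so |A + A| = 11.
K = |A + A| / |A| = 11/6 (already in lowest terms) ≈ 1.8333.
Reference: AP of size 6 gives K = 11/6 ≈ 1.8333; a fully generic set of size 6 gives K ≈ 3.5000.

|A| = 6, |A + A| = 11, K = 11/6.


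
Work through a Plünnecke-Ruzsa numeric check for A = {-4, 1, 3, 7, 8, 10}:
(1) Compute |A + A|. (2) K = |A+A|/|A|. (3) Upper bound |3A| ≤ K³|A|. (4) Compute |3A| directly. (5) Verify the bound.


|A| = 6.
Step 1: Compute A + A by enumerating all 36 pairs.
A + A = {-8, -3, -1, 2, 3, 4, 6, 8, 9, 10, 11, 13, 14, 15, 16, 17, 18, 20}, so |A + A| = 18.
Step 2: Doubling constant K = |A + A|/|A| = 18/6 = 18/6 ≈ 3.0000.
Step 3: Plünnecke-Ruzsa gives |3A| ≤ K³·|A| = (3.0000)³ · 6 ≈ 162.0000.
Step 4: Compute 3A = A + A + A directly by enumerating all triples (a,b,c) ∈ A³; |3A| = 33.
Step 5: Check 33 ≤ 162.0000? Yes ✓.

K = 18/6, Plünnecke-Ruzsa bound K³|A| ≈ 162.0000, |3A| = 33, inequality holds.


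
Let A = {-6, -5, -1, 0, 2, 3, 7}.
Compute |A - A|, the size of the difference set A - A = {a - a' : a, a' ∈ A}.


A - A = {a - a' : a, a' ∈ A}; |A| = 7.
Bounds: 2|A|-1 ≤ |A - A| ≤ |A|² - |A| + 1, i.e. 13 ≤ |A - A| ≤ 43.
Note: 0 ∈ A - A always (from a - a). The set is symmetric: if d ∈ A - A then -d ∈ A - A.
Enumerate nonzero differences d = a - a' with a > a' (then include -d):
Positive differences: {1, 2, 3, 4, 5, 6, 7, 8, 9, 12, 13}
Full difference set: {0} ∪ (positive diffs) ∪ (negative diffs).
|A - A| = 1 + 2·11 = 23 (matches direct enumeration: 23).

|A - A| = 23


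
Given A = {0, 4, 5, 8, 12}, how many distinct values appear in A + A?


A + A = {a + a' : a, a' ∈ A}; |A| = 5.
General bounds: 2|A| - 1 ≤ |A + A| ≤ |A|(|A|+1)/2, i.e. 9 ≤ |A + A| ≤ 15.
Lower bound 2|A|-1 is attained iff A is an arithmetic progression.
Enumerate sums a + a' for a ≤ a' (symmetric, so this suffices):
a = 0: 0+0=0, 0+4=4, 0+5=5, 0+8=8, 0+12=12
a = 4: 4+4=8, 4+5=9, 4+8=12, 4+12=16
a = 5: 5+5=10, 5+8=13, 5+12=17
a = 8: 8+8=16, 8+12=20
a = 12: 12+12=24
Distinct sums: {0, 4, 5, 8, 9, 10, 12, 13, 16, 17, 20, 24}
|A + A| = 12

|A + A| = 12


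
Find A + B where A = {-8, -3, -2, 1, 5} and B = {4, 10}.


A + B = {a + b : a ∈ A, b ∈ B}.
Enumerate all |A|·|B| = 5·2 = 10 pairs (a, b) and collect distinct sums.
a = -8: -8+4=-4, -8+10=2
a = -3: -3+4=1, -3+10=7
a = -2: -2+4=2, -2+10=8
a = 1: 1+4=5, 1+10=11
a = 5: 5+4=9, 5+10=15
Collecting distinct sums: A + B = {-4, 1, 2, 5, 7, 8, 9, 11, 15}
|A + B| = 9

A + B = {-4, 1, 2, 5, 7, 8, 9, 11, 15}


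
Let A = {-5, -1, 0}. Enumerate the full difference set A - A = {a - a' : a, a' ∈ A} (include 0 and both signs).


A - A = {a - a' : a, a' ∈ A}.
Compute a - a' for each ordered pair (a, a'):
a = -5: -5--5=0, -5--1=-4, -5-0=-5
a = -1: -1--5=4, -1--1=0, -1-0=-1
a = 0: 0--5=5, 0--1=1, 0-0=0
Collecting distinct values (and noting 0 appears from a-a):
A - A = {-5, -4, -1, 0, 1, 4, 5}
|A - A| = 7

A - A = {-5, -4, -1, 0, 1, 4, 5}


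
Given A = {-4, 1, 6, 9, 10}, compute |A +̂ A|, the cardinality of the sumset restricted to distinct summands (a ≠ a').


Restricted sumset: A +̂ A = {a + a' : a ∈ A, a' ∈ A, a ≠ a'}.
Equivalently, take A + A and drop any sum 2a that is achievable ONLY as a + a for a ∈ A (i.e. sums representable only with equal summands).
Enumerate pairs (a, a') with a < a' (symmetric, so each unordered pair gives one sum; this covers all a ≠ a'):
  -4 + 1 = -3
  -4 + 6 = 2
  -4 + 9 = 5
  -4 + 10 = 6
  1 + 6 = 7
  1 + 9 = 10
  1 + 10 = 11
  6 + 9 = 15
  6 + 10 = 16
  9 + 10 = 19
Collected distinct sums: {-3, 2, 5, 6, 7, 10, 11, 15, 16, 19}
|A +̂ A| = 10
(Reference bound: |A +̂ A| ≥ 2|A| - 3 for |A| ≥ 2, with |A| = 5 giving ≥ 7.)

|A +̂ A| = 10


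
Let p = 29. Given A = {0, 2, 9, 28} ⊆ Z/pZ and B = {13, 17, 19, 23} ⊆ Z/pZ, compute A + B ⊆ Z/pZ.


Work in Z/29Z: reduce every sum a + b modulo 29.
Enumerate all 16 pairs:
a = 0: 0+13=13, 0+17=17, 0+19=19, 0+23=23
a = 2: 2+13=15, 2+17=19, 2+19=21, 2+23=25
a = 9: 9+13=22, 9+17=26, 9+19=28, 9+23=3
a = 28: 28+13=12, 28+17=16, 28+19=18, 28+23=22
Distinct residues collected: {3, 12, 13, 15, 16, 17, 18, 19, 21, 22, 23, 25, 26, 28}
|A + B| = 14 (out of 29 total residues).

A + B = {3, 12, 13, 15, 16, 17, 18, 19, 21, 22, 23, 25, 26, 28}


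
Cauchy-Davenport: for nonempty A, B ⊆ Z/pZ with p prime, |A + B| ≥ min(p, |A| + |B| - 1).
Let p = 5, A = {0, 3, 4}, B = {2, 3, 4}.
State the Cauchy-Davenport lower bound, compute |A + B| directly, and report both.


Cauchy-Davenport: |A + B| ≥ min(p, |A| + |B| - 1) for A, B nonempty in Z/pZ.
|A| = 3, |B| = 3, p = 5.
CD lower bound = min(5, 3 + 3 - 1) = min(5, 5) = 5.
Compute A + B mod 5 directly:
a = 0: 0+2=2, 0+3=3, 0+4=4
a = 3: 3+2=0, 3+3=1, 3+4=2
a = 4: 4+2=1, 4+3=2, 4+4=3
A + B = {0, 1, 2, 3, 4}, so |A + B| = 5.
Verify: 5 ≥ 5? Yes ✓.

CD lower bound = 5, actual |A + B| = 5.


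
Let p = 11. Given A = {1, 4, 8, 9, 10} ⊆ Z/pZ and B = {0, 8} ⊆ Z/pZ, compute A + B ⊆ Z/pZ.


Work in Z/11Z: reduce every sum a + b modulo 11.
Enumerate all 10 pairs:
a = 1: 1+0=1, 1+8=9
a = 4: 4+0=4, 4+8=1
a = 8: 8+0=8, 8+8=5
a = 9: 9+0=9, 9+8=6
a = 10: 10+0=10, 10+8=7
Distinct residues collected: {1, 4, 5, 6, 7, 8, 9, 10}
|A + B| = 8 (out of 11 total residues).

A + B = {1, 4, 5, 6, 7, 8, 9, 10}


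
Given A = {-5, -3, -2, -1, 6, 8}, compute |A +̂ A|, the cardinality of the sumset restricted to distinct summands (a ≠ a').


Restricted sumset: A +̂ A = {a + a' : a ∈ A, a' ∈ A, a ≠ a'}.
Equivalently, take A + A and drop any sum 2a that is achievable ONLY as a + a for a ∈ A (i.e. sums representable only with equal summands).
Enumerate pairs (a, a') with a < a' (symmetric, so each unordered pair gives one sum; this covers all a ≠ a'):
  -5 + -3 = -8
  -5 + -2 = -7
  -5 + -1 = -6
  -5 + 6 = 1
  -5 + 8 = 3
  -3 + -2 = -5
  -3 + -1 = -4
  -3 + 6 = 3
  -3 + 8 = 5
  -2 + -1 = -3
  -2 + 6 = 4
  -2 + 8 = 6
  -1 + 6 = 5
  -1 + 8 = 7
  6 + 8 = 14
Collected distinct sums: {-8, -7, -6, -5, -4, -3, 1, 3, 4, 5, 6, 7, 14}
|A +̂ A| = 13
(Reference bound: |A +̂ A| ≥ 2|A| - 3 for |A| ≥ 2, with |A| = 6 giving ≥ 9.)

|A +̂ A| = 13


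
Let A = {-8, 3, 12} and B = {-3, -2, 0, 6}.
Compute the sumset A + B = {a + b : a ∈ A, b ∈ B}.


A + B = {a + b : a ∈ A, b ∈ B}.
Enumerate all |A|·|B| = 3·4 = 12 pairs (a, b) and collect distinct sums.
a = -8: -8+-3=-11, -8+-2=-10, -8+0=-8, -8+6=-2
a = 3: 3+-3=0, 3+-2=1, 3+0=3, 3+6=9
a = 12: 12+-3=9, 12+-2=10, 12+0=12, 12+6=18
Collecting distinct sums: A + B = {-11, -10, -8, -2, 0, 1, 3, 9, 10, 12, 18}
|A + B| = 11

A + B = {-11, -10, -8, -2, 0, 1, 3, 9, 10, 12, 18}


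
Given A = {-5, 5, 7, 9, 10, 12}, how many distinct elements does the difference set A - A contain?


A - A = {a - a' : a, a' ∈ A}; |A| = 6.
Bounds: 2|A|-1 ≤ |A - A| ≤ |A|² - |A| + 1, i.e. 11 ≤ |A - A| ≤ 31.
Note: 0 ∈ A - A always (from a - a). The set is symmetric: if d ∈ A - A then -d ∈ A - A.
Enumerate nonzero differences d = a - a' with a > a' (then include -d):
Positive differences: {1, 2, 3, 4, 5, 7, 10, 12, 14, 15, 17}
Full difference set: {0} ∪ (positive diffs) ∪ (negative diffs).
|A - A| = 1 + 2·11 = 23 (matches direct enumeration: 23).

|A - A| = 23


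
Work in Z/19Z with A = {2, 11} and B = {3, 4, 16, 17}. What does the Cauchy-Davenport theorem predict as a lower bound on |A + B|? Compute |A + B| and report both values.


Cauchy-Davenport: |A + B| ≥ min(p, |A| + |B| - 1) for A, B nonempty in Z/pZ.
|A| = 2, |B| = 4, p = 19.
CD lower bound = min(19, 2 + 4 - 1) = min(19, 5) = 5.
Compute A + B mod 19 directly:
a = 2: 2+3=5, 2+4=6, 2+16=18, 2+17=0
a = 11: 11+3=14, 11+4=15, 11+16=8, 11+17=9
A + B = {0, 5, 6, 8, 9, 14, 15, 18}, so |A + B| = 8.
Verify: 8 ≥ 5? Yes ✓.

CD lower bound = 5, actual |A + B| = 8.


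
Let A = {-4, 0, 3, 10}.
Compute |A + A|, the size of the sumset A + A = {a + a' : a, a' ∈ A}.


A + A = {a + a' : a, a' ∈ A}; |A| = 4.
General bounds: 2|A| - 1 ≤ |A + A| ≤ |A|(|A|+1)/2, i.e. 7 ≤ |A + A| ≤ 10.
Lower bound 2|A|-1 is attained iff A is an arithmetic progression.
Enumerate sums a + a' for a ≤ a' (symmetric, so this suffices):
a = -4: -4+-4=-8, -4+0=-4, -4+3=-1, -4+10=6
a = 0: 0+0=0, 0+3=3, 0+10=10
a = 3: 3+3=6, 3+10=13
a = 10: 10+10=20
Distinct sums: {-8, -4, -1, 0, 3, 6, 10, 13, 20}
|A + A| = 9

|A + A| = 9


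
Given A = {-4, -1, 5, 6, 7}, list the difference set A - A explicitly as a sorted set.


A - A = {a - a' : a, a' ∈ A}.
Compute a - a' for each ordered pair (a, a'):
a = -4: -4--4=0, -4--1=-3, -4-5=-9, -4-6=-10, -4-7=-11
a = -1: -1--4=3, -1--1=0, -1-5=-6, -1-6=-7, -1-7=-8
a = 5: 5--4=9, 5--1=6, 5-5=0, 5-6=-1, 5-7=-2
a = 6: 6--4=10, 6--1=7, 6-5=1, 6-6=0, 6-7=-1
a = 7: 7--4=11, 7--1=8, 7-5=2, 7-6=1, 7-7=0
Collecting distinct values (and noting 0 appears from a-a):
A - A = {-11, -10, -9, -8, -7, -6, -3, -2, -1, 0, 1, 2, 3, 6, 7, 8, 9, 10, 11}
|A - A| = 19

A - A = {-11, -10, -9, -8, -7, -6, -3, -2, -1, 0, 1, 2, 3, 6, 7, 8, 9, 10, 11}


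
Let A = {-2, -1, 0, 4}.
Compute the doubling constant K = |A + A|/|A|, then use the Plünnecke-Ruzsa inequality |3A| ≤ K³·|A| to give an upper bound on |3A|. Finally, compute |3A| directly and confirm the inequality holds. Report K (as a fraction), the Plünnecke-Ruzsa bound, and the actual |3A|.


|A| = 4.
Step 1: Compute A + A by enumerating all 16 pairs.
A + A = {-4, -3, -2, -1, 0, 2, 3, 4, 8}, so |A + A| = 9.
Step 2: Doubling constant K = |A + A|/|A| = 9/4 = 9/4 ≈ 2.2500.
Step 3: Plünnecke-Ruzsa gives |3A| ≤ K³·|A| = (2.2500)³ · 4 ≈ 45.5625.
Step 4: Compute 3A = A + A + A directly by enumerating all triples (a,b,c) ∈ A³; |3A| = 15.
Step 5: Check 15 ≤ 45.5625? Yes ✓.

K = 9/4, Plünnecke-Ruzsa bound K³|A| ≈ 45.5625, |3A| = 15, inequality holds.


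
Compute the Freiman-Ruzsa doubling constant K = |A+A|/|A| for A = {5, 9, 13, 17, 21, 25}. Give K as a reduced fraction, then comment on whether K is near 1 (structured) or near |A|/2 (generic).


|A| = 6.
Compute A + A by enumerating all 36 pairs.
A + A = {10, 14, 18, 22, 26, 30, 34, 38, 42, 46, 50}, so |A + A| = 11.
K = |A + A| / |A| = 11/6 (already in lowest terms) ≈ 1.8333.
Reference: AP of size 6 gives K = 11/6 ≈ 1.8333; a fully generic set of size 6 gives K ≈ 3.5000.

|A| = 6, |A + A| = 11, K = 11/6.


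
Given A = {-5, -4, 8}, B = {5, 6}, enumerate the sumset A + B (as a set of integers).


A + B = {a + b : a ∈ A, b ∈ B}.
Enumerate all |A|·|B| = 3·2 = 6 pairs (a, b) and collect distinct sums.
a = -5: -5+5=0, -5+6=1
a = -4: -4+5=1, -4+6=2
a = 8: 8+5=13, 8+6=14
Collecting distinct sums: A + B = {0, 1, 2, 13, 14}
|A + B| = 5

A + B = {0, 1, 2, 13, 14}


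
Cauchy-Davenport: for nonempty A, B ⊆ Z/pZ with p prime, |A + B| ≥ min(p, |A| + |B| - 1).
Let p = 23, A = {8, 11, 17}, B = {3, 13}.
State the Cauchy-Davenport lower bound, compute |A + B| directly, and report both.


Cauchy-Davenport: |A + B| ≥ min(p, |A| + |B| - 1) for A, B nonempty in Z/pZ.
|A| = 3, |B| = 2, p = 23.
CD lower bound = min(23, 3 + 2 - 1) = min(23, 4) = 4.
Compute A + B mod 23 directly:
a = 8: 8+3=11, 8+13=21
a = 11: 11+3=14, 11+13=1
a = 17: 17+3=20, 17+13=7
A + B = {1, 7, 11, 14, 20, 21}, so |A + B| = 6.
Verify: 6 ≥ 4? Yes ✓.

CD lower bound = 4, actual |A + B| = 6.


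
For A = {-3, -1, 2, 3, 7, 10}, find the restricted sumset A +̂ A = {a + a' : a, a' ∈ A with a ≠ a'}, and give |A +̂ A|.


Restricted sumset: A +̂ A = {a + a' : a ∈ A, a' ∈ A, a ≠ a'}.
Equivalently, take A + A and drop any sum 2a that is achievable ONLY as a + a for a ∈ A (i.e. sums representable only with equal summands).
Enumerate pairs (a, a') with a < a' (symmetric, so each unordered pair gives one sum; this covers all a ≠ a'):
  -3 + -1 = -4
  -3 + 2 = -1
  -3 + 3 = 0
  -3 + 7 = 4
  -3 + 10 = 7
  -1 + 2 = 1
  -1 + 3 = 2
  -1 + 7 = 6
  -1 + 10 = 9
  2 + 3 = 5
  2 + 7 = 9
  2 + 10 = 12
  3 + 7 = 10
  3 + 10 = 13
  7 + 10 = 17
Collected distinct sums: {-4, -1, 0, 1, 2, 4, 5, 6, 7, 9, 10, 12, 13, 17}
|A +̂ A| = 14
(Reference bound: |A +̂ A| ≥ 2|A| - 3 for |A| ≥ 2, with |A| = 6 giving ≥ 9.)

|A +̂ A| = 14


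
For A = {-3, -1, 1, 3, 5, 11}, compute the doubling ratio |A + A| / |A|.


|A| = 6.
Compute A + A by enumerating all 36 pairs.
A + A = {-6, -4, -2, 0, 2, 4, 6, 8, 10, 12, 14, 16, 22}, so |A + A| = 13.
K = |A + A| / |A| = 13/6 (already in lowest terms) ≈ 2.1667.
Reference: AP of size 6 gives K = 11/6 ≈ 1.8333; a fully generic set of size 6 gives K ≈ 3.5000.

|A| = 6, |A + A| = 13, K = 13/6.


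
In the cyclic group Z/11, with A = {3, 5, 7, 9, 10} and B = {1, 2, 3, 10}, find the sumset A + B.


Work in Z/11Z: reduce every sum a + b modulo 11.
Enumerate all 20 pairs:
a = 3: 3+1=4, 3+2=5, 3+3=6, 3+10=2
a = 5: 5+1=6, 5+2=7, 5+3=8, 5+10=4
a = 7: 7+1=8, 7+2=9, 7+3=10, 7+10=6
a = 9: 9+1=10, 9+2=0, 9+3=1, 9+10=8
a = 10: 10+1=0, 10+2=1, 10+3=2, 10+10=9
Distinct residues collected: {0, 1, 2, 4, 5, 6, 7, 8, 9, 10}
|A + B| = 10 (out of 11 total residues).

A + B = {0, 1, 2, 4, 5, 6, 7, 8, 9, 10}


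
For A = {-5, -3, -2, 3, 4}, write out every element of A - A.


A - A = {a - a' : a, a' ∈ A}.
Compute a - a' for each ordered pair (a, a'):
a = -5: -5--5=0, -5--3=-2, -5--2=-3, -5-3=-8, -5-4=-9
a = -3: -3--5=2, -3--3=0, -3--2=-1, -3-3=-6, -3-4=-7
a = -2: -2--5=3, -2--3=1, -2--2=0, -2-3=-5, -2-4=-6
a = 3: 3--5=8, 3--3=6, 3--2=5, 3-3=0, 3-4=-1
a = 4: 4--5=9, 4--3=7, 4--2=6, 4-3=1, 4-4=0
Collecting distinct values (and noting 0 appears from a-a):
A - A = {-9, -8, -7, -6, -5, -3, -2, -1, 0, 1, 2, 3, 5, 6, 7, 8, 9}
|A - A| = 17

A - A = {-9, -8, -7, -6, -5, -3, -2, -1, 0, 1, 2, 3, 5, 6, 7, 8, 9}


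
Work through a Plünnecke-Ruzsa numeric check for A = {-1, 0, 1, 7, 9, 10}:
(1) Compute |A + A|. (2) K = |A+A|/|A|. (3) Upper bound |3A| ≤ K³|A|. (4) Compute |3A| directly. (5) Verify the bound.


|A| = 6.
Step 1: Compute A + A by enumerating all 36 pairs.
A + A = {-2, -1, 0, 1, 2, 6, 7, 8, 9, 10, 11, 14, 16, 17, 18, 19, 20}, so |A + A| = 17.
Step 2: Doubling constant K = |A + A|/|A| = 17/6 = 17/6 ≈ 2.8333.
Step 3: Plünnecke-Ruzsa gives |3A| ≤ K³·|A| = (2.8333)³ · 6 ≈ 136.4722.
Step 4: Compute 3A = A + A + A directly by enumerating all triples (a,b,c) ∈ A³; |3A| = 32.
Step 5: Check 32 ≤ 136.4722? Yes ✓.

K = 17/6, Plünnecke-Ruzsa bound K³|A| ≈ 136.4722, |3A| = 32, inequality holds.


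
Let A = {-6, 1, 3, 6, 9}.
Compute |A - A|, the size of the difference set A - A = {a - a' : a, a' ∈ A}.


A - A = {a - a' : a, a' ∈ A}; |A| = 5.
Bounds: 2|A|-1 ≤ |A - A| ≤ |A|² - |A| + 1, i.e. 9 ≤ |A - A| ≤ 21.
Note: 0 ∈ A - A always (from a - a). The set is symmetric: if d ∈ A - A then -d ∈ A - A.
Enumerate nonzero differences d = a - a' with a > a' (then include -d):
Positive differences: {2, 3, 5, 6, 7, 8, 9, 12, 15}
Full difference set: {0} ∪ (positive diffs) ∪ (negative diffs).
|A - A| = 1 + 2·9 = 19 (matches direct enumeration: 19).

|A - A| = 19


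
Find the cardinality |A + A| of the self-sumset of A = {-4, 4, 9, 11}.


A + A = {a + a' : a, a' ∈ A}; |A| = 4.
General bounds: 2|A| - 1 ≤ |A + A| ≤ |A|(|A|+1)/2, i.e. 7 ≤ |A + A| ≤ 10.
Lower bound 2|A|-1 is attained iff A is an arithmetic progression.
Enumerate sums a + a' for a ≤ a' (symmetric, so this suffices):
a = -4: -4+-4=-8, -4+4=0, -4+9=5, -4+11=7
a = 4: 4+4=8, 4+9=13, 4+11=15
a = 9: 9+9=18, 9+11=20
a = 11: 11+11=22
Distinct sums: {-8, 0, 5, 7, 8, 13, 15, 18, 20, 22}
|A + A| = 10

|A + A| = 10


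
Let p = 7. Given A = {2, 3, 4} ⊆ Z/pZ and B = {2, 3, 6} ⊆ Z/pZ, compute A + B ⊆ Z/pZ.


Work in Z/7Z: reduce every sum a + b modulo 7.
Enumerate all 9 pairs:
a = 2: 2+2=4, 2+3=5, 2+6=1
a = 3: 3+2=5, 3+3=6, 3+6=2
a = 4: 4+2=6, 4+3=0, 4+6=3
Distinct residues collected: {0, 1, 2, 3, 4, 5, 6}
|A + B| = 7 (out of 7 total residues).

A + B = {0, 1, 2, 3, 4, 5, 6}


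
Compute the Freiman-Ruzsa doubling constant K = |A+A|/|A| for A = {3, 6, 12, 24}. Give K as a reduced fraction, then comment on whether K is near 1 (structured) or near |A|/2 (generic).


|A| = 4.
Compute A + A by enumerating all 16 pairs.
A + A = {6, 9, 12, 15, 18, 24, 27, 30, 36, 48}, so |A + A| = 10.
K = |A + A| / |A| = 10/4 = 5/2 ≈ 2.5000.
Reference: AP of size 4 gives K = 7/4 ≈ 1.7500; a fully generic set of size 4 gives K ≈ 2.5000.

|A| = 4, |A + A| = 10, K = 10/4 = 5/2.


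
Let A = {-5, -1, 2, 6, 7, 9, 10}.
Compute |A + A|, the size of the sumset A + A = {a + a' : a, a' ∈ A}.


A + A = {a + a' : a, a' ∈ A}; |A| = 7.
General bounds: 2|A| - 1 ≤ |A + A| ≤ |A|(|A|+1)/2, i.e. 13 ≤ |A + A| ≤ 28.
Lower bound 2|A|-1 is attained iff A is an arithmetic progression.
Enumerate sums a + a' for a ≤ a' (symmetric, so this suffices):
a = -5: -5+-5=-10, -5+-1=-6, -5+2=-3, -5+6=1, -5+7=2, -5+9=4, -5+10=5
a = -1: -1+-1=-2, -1+2=1, -1+6=5, -1+7=6, -1+9=8, -1+10=9
a = 2: 2+2=4, 2+6=8, 2+7=9, 2+9=11, 2+10=12
a = 6: 6+6=12, 6+7=13, 6+9=15, 6+10=16
a = 7: 7+7=14, 7+9=16, 7+10=17
a = 9: 9+9=18, 9+10=19
a = 10: 10+10=20
Distinct sums: {-10, -6, -3, -2, 1, 2, 4, 5, 6, 8, 9, 11, 12, 13, 14, 15, 16, 17, 18, 19, 20}
|A + A| = 21

|A + A| = 21
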